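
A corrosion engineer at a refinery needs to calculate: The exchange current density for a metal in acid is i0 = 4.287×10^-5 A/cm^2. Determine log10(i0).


i0 = 4.287×10^-5 A/cm^2
log10(i0) = -4.368

-4.368


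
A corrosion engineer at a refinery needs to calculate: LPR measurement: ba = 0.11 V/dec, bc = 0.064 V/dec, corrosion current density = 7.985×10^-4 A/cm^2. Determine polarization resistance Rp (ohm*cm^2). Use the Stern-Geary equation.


Apply the Stern-Geary equation: Rp = ba*bc / (2.303*icorr*(ba+bc))
ba*bc = 0.11*0.064 = 0.00704
ba+bc = 0.174; 2.303*icorr*(ba+bc) = 2.303*7.985×10^-4*0.174 = 3.1997652×10^-4
Rp = 0.00704 / 3.1997652×10^-4 = 22.0 ohm*cm^2

22.0 ohm*cm^2


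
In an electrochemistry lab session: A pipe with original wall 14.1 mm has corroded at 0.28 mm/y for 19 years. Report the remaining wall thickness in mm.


Remaining wall = original − CR × time
t = 14.1 − 0.28*19 = 14.1 − 5.32 = 8.78 mm

8.78 mm


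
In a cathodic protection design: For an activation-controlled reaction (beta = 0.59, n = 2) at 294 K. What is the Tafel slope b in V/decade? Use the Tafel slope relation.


Apply the Tafel slope relation: b = 2.303*R*T/(beta*n*F)
Numerator: 2.303 * 8.314 * 294 = 5629.26
Denominator: 0.59 * 2 * 96485 = 113852.3
b = 5629.26 / 113852.3 = 0.0494 V/decade

0.0494 V/decade


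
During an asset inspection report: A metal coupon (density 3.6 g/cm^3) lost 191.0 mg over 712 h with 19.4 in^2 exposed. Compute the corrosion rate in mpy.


Apply the mpy weight-loss relation: CR = 534 * W / (D * A * T)
Numerator: 534 * 191.0 = 101994.0
Denominator: 3.6 * 19.4 * 712 = 49726.08
CR = 101994.0 / 49726.08 = 2.051 mpy

2.051 mpy


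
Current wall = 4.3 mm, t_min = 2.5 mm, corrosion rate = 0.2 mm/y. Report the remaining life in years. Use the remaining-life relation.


Apply the remaining-life relation: RL = (t_current − t_min) / CR
RL = (4.3 − 2.5) / 0.2 = 1.8 / 0.2 = 9.0 years

9.0 years


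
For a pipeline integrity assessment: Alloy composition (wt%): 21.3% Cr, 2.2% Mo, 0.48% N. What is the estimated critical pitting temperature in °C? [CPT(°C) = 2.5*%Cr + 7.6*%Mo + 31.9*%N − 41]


Apply the ASTM G48 empirical CPT estimate: CPT(°C) = 2.5*%Cr + 7.6*%Mo + 31.9*%N − 41
2.5*21.3 = 53.25; 7.6*2.2 = 16.72; 31.9*0.48 = 15.312
CPT = 53.25 + 16.72 + 15.312 − 41 = 44.282 °C
Rounded to 0.1 °C: CPT ≈ 44.3 °C

44.3 °C


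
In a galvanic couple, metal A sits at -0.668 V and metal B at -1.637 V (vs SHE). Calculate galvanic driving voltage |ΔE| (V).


Driving voltage is the absolute potential difference.
|ΔE| = |-0.668 − (-1.637)| = 0.969 V

0.969 V


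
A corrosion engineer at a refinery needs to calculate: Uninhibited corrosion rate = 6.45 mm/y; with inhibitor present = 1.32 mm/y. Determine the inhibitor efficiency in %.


Apply the inhibitor-efficiency definition: IE = (CR_blank − CR_inh)/CR_blank × 100
IE = (6.45 − 1.32) / 6.45 × 100
IE = 5.13 / 6.45 × 100 = 79.5 %

79.5 %


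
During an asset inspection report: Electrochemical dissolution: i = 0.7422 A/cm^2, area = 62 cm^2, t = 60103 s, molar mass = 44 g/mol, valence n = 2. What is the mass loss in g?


Apply Faraday's law: m = i*A*t*M / (n*F)
Total charge passed Q = i*A*t = 0.7422*62*60103 = 2765723.6892 C
m = Q*M/(n*F) = 2765723.6892*44/(2*96485) = 630.62571 g

630.62571 g


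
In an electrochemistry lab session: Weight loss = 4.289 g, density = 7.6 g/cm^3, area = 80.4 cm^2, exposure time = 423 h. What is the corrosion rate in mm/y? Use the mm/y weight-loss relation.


Apply the mm/y weight-loss relation: CR = 87600 * W / (D * A * T)
Numerator: 87600 * 4.289 = 375716.4
Denominator: 7.6 * 80.4 * 423 = 258469.92
CR = 375716.4 / 258469.92 = 1.45362 mm/y

1.45362 mm/y


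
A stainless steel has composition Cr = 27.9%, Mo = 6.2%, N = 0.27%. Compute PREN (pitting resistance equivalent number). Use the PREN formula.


Apply the PREN formula: PREN = Cr + 3.3*Mo + 16*N
PREN = 27.9 + 3.3*6.2 + 16*0.27
PREN = 27.9 + 20.46 + 4.32 = 52.68

52.68


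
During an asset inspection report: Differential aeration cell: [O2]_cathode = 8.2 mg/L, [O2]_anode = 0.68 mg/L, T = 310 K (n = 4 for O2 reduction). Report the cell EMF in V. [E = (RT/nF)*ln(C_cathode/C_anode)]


Apply the Nernst concentration-cell relation: E = (RT/nF)*ln(C_cathode/C_anode)
RT/nF = 8.314*310/(4*96485) = 0.00667808 V
ln(8.2/0.68) = 2.4898
E = 0.00667808 * 2.4898 = 0.01663 V

0.01663 V


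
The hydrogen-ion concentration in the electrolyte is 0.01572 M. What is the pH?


pH = −log10[H+]
pH = −log10(0.01572) = 1.8

1.8


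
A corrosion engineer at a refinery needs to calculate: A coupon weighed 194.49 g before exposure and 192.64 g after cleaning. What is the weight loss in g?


Weight loss = initial − final
WL = 194.49 − 192.64 = 1.85 g

1.85 g


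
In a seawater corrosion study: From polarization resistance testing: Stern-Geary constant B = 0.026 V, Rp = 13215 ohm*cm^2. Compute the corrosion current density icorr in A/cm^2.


Apply the Stern-Geary relation: icorr = B / Rp
icorr = 0.026 / 13215 = 1.967×10^-6 A/cm^2

1.967×10^-6 A/cm^2


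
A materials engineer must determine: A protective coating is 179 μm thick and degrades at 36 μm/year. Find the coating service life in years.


Service life = thickness / degradation rate
Life = 179 / 36 = 5.0 years

5.0 years


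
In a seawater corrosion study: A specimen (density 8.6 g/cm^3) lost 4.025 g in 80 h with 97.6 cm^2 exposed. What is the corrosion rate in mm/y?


Apply the mm/y weight-loss relation: CR = 87600 * W / (D * A * T)
Numerator: 87600 * 4.025 = 352590.0
Denominator: 8.6 * 97.6 * 80 = 67148.8
CR = 352590.0 / 67148.8 = 5.2509 mm/y

5.2509 mm/y


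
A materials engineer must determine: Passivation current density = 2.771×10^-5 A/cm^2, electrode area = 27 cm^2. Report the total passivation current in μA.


I = i_pass * A, then convert A → μA (×10^6)
I = 2.771×10^-5 * 27 * 10^6 = 748.17 μA

748.17 μA


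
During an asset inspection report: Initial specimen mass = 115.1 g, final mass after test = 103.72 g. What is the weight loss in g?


Weight loss = initial − final
WL = 115.1 − 103.72 = 11.38 g

11.38 g


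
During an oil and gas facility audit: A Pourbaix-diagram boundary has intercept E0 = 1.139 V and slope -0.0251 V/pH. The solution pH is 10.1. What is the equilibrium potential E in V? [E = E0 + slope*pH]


Apply the Pourbaix line equation: E = E0 + slope*pH
E = 1.139 + (-0.0251)*10.1 = 1.139 + (-0.25351) = 0.88549 V
Rounded to 3 decimal places: E = 0.885 V

0.885 V


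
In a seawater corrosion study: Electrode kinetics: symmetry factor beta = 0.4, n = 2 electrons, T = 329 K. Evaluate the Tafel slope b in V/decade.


Apply the Tafel slope relation: b = 2.303*R*T/(beta*n*F)
Numerator: 2.303 * 8.314 * 329 = 6299.41
Denominator: 0.4 * 2 * 96485 = 77188.0
b = 6299.41 / 77188.0 = 0.082 V/decade

0.082 V/decade


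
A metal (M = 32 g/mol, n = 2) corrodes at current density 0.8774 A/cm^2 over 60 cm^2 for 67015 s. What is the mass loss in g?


Apply Faraday's law: m = i*A*t*M / (n*F)
Total charge passed Q = i*A*t = 0.8774*60*67015 = 3527937.66 C
m = Q*M/(n*F) = 3527937.66*32/(2*96485) = 585.034 g

585.034 g


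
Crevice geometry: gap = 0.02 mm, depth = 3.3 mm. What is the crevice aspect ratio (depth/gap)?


Aspect ratio = depth / gap
Ratio = 3.3 / 0.02 = 165.0

165.0


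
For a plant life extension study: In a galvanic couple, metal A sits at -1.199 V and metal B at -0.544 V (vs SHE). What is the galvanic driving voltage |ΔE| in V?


Driving voltage is the absolute potential difference.
|ΔE| = |-1.199 − (-0.544)| = 0.655 V

0.655 V


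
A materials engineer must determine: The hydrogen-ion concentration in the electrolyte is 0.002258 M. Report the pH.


pH = −log10[H+]
pH = −log10(0.002258) = 2.65

2.65


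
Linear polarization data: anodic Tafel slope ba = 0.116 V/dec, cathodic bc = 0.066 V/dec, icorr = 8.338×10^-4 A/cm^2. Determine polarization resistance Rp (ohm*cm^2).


Apply the Stern-Geary equation: Rp = ba*bc / (2.303*icorr*(ba+bc))
ba*bc = 0.116*0.066 = 0.007656
ba+bc = 0.182; 2.303*icorr*(ba+bc) = 2.303*8.338×10^-4*0.182 = 3.4948393×10^-4
Rp = 0.007656 / 3.4948393×10^-4 = 21.9 ohm*cm^2

21.9 ohm*cm^2


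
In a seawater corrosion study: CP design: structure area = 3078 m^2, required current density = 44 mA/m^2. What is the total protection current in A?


I = area * current density, then convert mA → A (÷1000)
I = 3078 * 44 / 1000 = 135.43 A

135.43 A


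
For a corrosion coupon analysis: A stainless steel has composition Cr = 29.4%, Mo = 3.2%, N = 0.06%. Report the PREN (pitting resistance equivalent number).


Apply the PREN formula: PREN = Cr + 3.3*Mo + 16*N
PREN = 29.4 + 3.3*3.2 + 16*0.06
PREN = 29.4 + 10.56 + 0.96 = 40.92

40.92


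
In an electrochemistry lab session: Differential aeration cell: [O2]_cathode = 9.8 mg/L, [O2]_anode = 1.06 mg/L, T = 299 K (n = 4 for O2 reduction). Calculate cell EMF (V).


Apply the Nernst concentration-cell relation: E = (RT/nF)*ln(C_cathode/C_anode)
RT/nF = 8.314*299/(4*96485) = 0.00644112 V
ln(9.8/1.06) = 2.22411
E = 0.00644112 * 2.22411 = 0.01433 V

0.01433 V


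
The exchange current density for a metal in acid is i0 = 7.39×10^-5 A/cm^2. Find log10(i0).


i0 = 7.39×10^-5 A/cm^2
log10(i0) = -4.131

-4.131


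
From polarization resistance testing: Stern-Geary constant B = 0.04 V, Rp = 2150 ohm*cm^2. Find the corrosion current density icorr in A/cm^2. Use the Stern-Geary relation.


Apply the Stern-Geary relation: icorr = B / Rp
icorr = 0.04 / 2150 = 1.86×10^-5 A/cm^2

1.86×10^-5 A/cm^2


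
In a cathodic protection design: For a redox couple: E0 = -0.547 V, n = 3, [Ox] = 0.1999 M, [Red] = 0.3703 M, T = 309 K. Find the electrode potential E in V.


Apply the Nernst equation: E = E0 + (RT/nF)*ln([Ox]/[Red])
Step 1: RT/nF = 8.314*309/(3*96485) = 0.00887539 V
Step 2: [Ox]/[Red] = 0.1999/0.3703 = 0.539833
Step 3: ln(0.539833) = -0.616495
Step 4: correction = 0.00887539 * -0.616495 = -0.0055 V
E = -0.547 + -0.0055 = -0.5525 V

-0.5525 V


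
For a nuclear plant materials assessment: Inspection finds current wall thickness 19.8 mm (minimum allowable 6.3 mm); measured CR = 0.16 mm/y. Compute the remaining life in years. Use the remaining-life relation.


Apply the remaining-life relation: RL = (t_current − t_min) / CR
RL = (19.8 − 6.3) / 0.16 = 13.5 / 0.16 = 84.4 years

84.4 years


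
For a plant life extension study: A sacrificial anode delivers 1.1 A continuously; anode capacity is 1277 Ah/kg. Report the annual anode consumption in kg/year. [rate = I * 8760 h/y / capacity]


Annual consumption = current * hours per year / capacity
Rate = 1.1 * 8760 / 1277 = 7.5 kg/year

7.5 kg/year


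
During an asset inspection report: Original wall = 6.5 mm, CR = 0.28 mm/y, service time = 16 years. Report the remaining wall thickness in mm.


Remaining wall = original − CR × time
t = 6.5 − 0.28*16 = 6.5 − 4.48 = 2.02 mm

2.02 mm


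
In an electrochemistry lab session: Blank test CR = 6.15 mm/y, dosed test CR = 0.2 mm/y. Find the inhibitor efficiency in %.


Apply the inhibitor-efficiency definition: IE = (CR_blank − CR_inh)/CR_blank × 100
IE = (6.15 − 0.2) / 6.15 × 100
IE = 5.95 / 6.15 × 100 = 96.7 %

96.7 %


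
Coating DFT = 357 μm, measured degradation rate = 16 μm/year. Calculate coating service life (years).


Service life = thickness / degradation rate
Life = 357 / 16 = 22.3 years

22.3 years


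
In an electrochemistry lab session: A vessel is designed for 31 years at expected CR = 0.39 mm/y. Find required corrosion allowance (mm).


Corrosion allowance = CR × design life
CA = 0.39 * 31 = 12.09 mm

12.09 mm


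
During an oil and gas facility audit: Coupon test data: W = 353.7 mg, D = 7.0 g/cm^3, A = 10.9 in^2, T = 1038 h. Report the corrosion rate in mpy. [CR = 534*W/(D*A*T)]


Apply the mpy weight-loss relation: CR = 534 * W / (D * A * T)
Numerator: 534 * 353.7 = 188875.8
Denominator: 7.0 * 10.9 * 1038 = 79199.4
CR = 188875.8 / 79199.4 = 2.385 mpy

2.385 mpy


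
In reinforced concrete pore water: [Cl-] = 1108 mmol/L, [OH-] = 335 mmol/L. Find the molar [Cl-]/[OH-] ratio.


Threshold parameter = [Cl-] / [OH-] (molar basis; both in mmol/L, so units cancel)
Ratio = 1108 / 335 = 3.31

3.31


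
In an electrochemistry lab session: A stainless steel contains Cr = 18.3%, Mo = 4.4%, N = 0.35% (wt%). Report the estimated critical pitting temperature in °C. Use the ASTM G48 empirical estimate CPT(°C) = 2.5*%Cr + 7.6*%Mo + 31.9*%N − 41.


Apply the ASTM G48 empirical CPT estimate: CPT(°C) = 2.5*%Cr + 7.6*%Mo + 31.9*%N − 41
2.5*18.3 = 45.75; 7.6*4.4 = 33.44; 31.9*0.35 = 11.165
CPT = 45.75 + 33.44 + 11.165 − 41 = 49.355 °C
Rounded to 0.1 °C: CPT ≈ 49.4 °C

49.4 °C


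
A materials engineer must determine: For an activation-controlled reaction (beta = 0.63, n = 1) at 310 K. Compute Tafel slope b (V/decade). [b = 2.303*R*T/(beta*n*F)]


Apply the Tafel slope relation: b = 2.303*R*T/(beta*n*F)
Numerator: 2.303 * 8.314 * 310 = 5935.61
Denominator: 0.63 * 1 * 96485 = 60785.55
b = 5935.61 / 60785.55 = 0.098 V/decade

0.098 V/decade


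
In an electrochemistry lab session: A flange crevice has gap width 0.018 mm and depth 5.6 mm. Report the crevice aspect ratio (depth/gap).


Aspect ratio = depth / gap
Ratio = 5.6 / 0.018 = 311.1

311.1


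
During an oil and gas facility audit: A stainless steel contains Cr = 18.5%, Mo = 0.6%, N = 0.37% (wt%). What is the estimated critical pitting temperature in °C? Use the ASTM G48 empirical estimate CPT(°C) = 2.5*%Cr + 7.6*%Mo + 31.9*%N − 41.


Apply the ASTM G48 empirical CPT estimate: CPT(°C) = 2.5*%Cr + 7.6*%Mo + 31.9*%N − 41
2.5*18.5 = 46.25; 7.6*0.6 = 4.56; 31.9*0.37 = 11.803
CPT = 46.25 + 4.56 + 11.803 − 41 = 21.613 °C
Rounded to 0.1 °C: CPT ≈ 21.6 °C

21.6 °C


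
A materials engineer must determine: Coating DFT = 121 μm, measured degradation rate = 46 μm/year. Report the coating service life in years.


Service life = thickness / degradation rate
Life = 121 / 46 = 2.6 years

2.6 years


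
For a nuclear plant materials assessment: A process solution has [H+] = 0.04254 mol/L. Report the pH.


pH = −log10[H+]
pH = −log10(0.04254) = 1.37

1.37


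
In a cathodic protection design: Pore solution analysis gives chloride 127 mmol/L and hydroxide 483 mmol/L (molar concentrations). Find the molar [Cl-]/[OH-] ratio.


Threshold parameter = [Cl-] / [OH-] (molar basis; both in mmol/L, so units cancel)
Ratio = 127 / 483 = 0.26

0.26


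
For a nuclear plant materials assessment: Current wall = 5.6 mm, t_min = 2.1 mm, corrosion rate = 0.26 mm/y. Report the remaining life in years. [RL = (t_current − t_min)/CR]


Apply the remaining-life relation: RL = (t_current − t_min) / CR
RL = (5.6 − 2.1) / 0.26 = 3.5 / 0.26 = 13.5 years

13.5 years


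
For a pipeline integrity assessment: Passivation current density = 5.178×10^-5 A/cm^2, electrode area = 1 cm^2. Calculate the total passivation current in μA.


I = i_pass * A, then convert A → μA (×10^6)
I = 5.178×10^-5 * 1 * 10^6 = 51.78 μA

51.78 μA


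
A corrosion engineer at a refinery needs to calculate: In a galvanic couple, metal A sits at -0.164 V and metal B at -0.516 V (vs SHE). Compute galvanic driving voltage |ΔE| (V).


Driving voltage is the absolute potential difference.
|ΔE| = |-0.164 − (-0.516)| = 0.352 V

0.352 V


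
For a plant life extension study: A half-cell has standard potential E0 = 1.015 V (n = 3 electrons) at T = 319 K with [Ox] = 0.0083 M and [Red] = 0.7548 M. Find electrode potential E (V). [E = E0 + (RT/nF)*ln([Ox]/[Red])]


Apply the Nernst equation: E = E0 + (RT/nF)*ln([Ox]/[Red])
Step 1: RT/nF = 8.314*319/(3*96485) = 0.00916262 V
Step 2: [Ox]/[Red] = 0.0083/0.7548 = 0.010996
Step 3: ln(0.010996) = -4.510224
Step 4: correction = 0.00916262 * -4.510224 = -0.0413 V
E = 1.015 + -0.0413 = 0.9737 V

0.9737 V


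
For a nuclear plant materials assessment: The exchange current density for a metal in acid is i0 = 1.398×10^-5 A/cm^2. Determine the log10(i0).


i0 = 1.398×10^-5 A/cm^2
log10(i0) = -4.854

-4.854


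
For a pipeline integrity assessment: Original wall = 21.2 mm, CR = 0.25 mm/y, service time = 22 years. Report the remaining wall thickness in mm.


Remaining wall = original − CR × time
t = 21.2 − 0.25*22 = 21.2 − 5.5 = 15.7 mm

15.7 mm


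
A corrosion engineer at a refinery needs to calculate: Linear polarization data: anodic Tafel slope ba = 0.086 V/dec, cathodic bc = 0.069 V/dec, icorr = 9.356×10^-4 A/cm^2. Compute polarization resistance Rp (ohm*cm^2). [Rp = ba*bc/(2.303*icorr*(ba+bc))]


Apply the Stern-Geary equation: Rp = ba*bc / (2.303*icorr*(ba+bc))
ba*bc = 0.086*0.069 = 0.005934
ba+bc = 0.155; 2.303*icorr*(ba+bc) = 2.303*9.356×10^-4*0.155 = 3.3397645×10^-4
Rp = 0.005934 / 3.3397645×10^-4 = 17.8 ohm*cm^2

17.8 ohm*cm^2


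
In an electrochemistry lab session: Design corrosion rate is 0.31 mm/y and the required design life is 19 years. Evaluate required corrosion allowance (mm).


Corrosion allowance = CR × design life
CA = 0.31 * 19 = 5.89 mm

5.89 mm


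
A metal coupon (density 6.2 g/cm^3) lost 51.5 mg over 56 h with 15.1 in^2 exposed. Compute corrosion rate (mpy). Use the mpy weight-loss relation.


Apply the mpy weight-loss relation: CR = 534 * W / (D * A * T)
Numerator: 534 * 51.5 = 27501.0
Denominator: 6.2 * 15.1 * 56 = 5242.72
CR = 27501.0 / 5242.72 = 5.2456 mpy

5.2456 mpy


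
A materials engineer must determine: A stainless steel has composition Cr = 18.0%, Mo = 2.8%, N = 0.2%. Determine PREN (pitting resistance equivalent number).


Apply the PREN formula: PREN = Cr + 3.3*Mo + 16*N
PREN = 18.0 + 3.3*2.8 + 16*0.2
PREN = 18.0 + 9.24 + 3.2 = 30.44

30.44


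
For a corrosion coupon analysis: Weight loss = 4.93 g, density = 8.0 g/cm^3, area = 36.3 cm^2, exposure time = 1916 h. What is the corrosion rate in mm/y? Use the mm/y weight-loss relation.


Apply the mm/y weight-loss relation: CR = 87600 * W / (D * A * T)
Numerator: 87600 * 4.93 = 431868.0
Denominator: 8.0 * 36.3 * 1916 = 556406.4
CR = 431868.0 / 556406.4 = 0.7762 mm/y

0.7762 mm/y


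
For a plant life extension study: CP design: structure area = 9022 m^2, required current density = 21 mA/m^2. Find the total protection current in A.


I = area * current density, then convert mA → A (÷1000)
I = 9022 * 21 / 1000 = 189.46 A

189.46 A


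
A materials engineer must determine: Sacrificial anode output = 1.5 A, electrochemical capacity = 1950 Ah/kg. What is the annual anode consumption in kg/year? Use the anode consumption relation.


Annual consumption = current * hours per year / capacity
Rate = 1.5 * 8760 / 1950 = 6.7 kg/year

6.7 kg/year


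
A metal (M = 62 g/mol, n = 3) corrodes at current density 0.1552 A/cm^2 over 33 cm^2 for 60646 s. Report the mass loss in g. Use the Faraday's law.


Apply Faraday's law: m = i*A*t*M / (n*F)
Total charge passed Q = i*A*t = 0.1552*33*60646 = 310604.5536 C
m = Q*M/(n*F) = 310604.5536*62/(3*96485) = 66.53014 g

66.53014 g


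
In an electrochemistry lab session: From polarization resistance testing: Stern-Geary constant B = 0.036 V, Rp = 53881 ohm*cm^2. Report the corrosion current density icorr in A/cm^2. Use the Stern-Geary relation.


Apply the Stern-Geary relation: icorr = B / Rp
icorr = 0.036 / 53881 = 6.681×10^-7 A/cm^2

6.681×10^-7 A/cm^2


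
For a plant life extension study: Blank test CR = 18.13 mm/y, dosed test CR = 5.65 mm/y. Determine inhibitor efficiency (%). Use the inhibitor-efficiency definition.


Apply the inhibitor-efficiency definition: IE = (CR_blank − CR_inh)/CR_blank × 100
IE = (18.13 − 5.65) / 18.13 × 100
IE = 12.48 / 18.13 × 100 = 68.8 %

68.8 %


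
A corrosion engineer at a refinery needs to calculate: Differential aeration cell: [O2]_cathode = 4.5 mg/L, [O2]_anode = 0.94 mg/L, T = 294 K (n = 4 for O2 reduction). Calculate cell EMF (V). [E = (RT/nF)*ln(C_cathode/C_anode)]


Apply the Nernst concentration-cell relation: E = (RT/nF)*ln(C_cathode/C_anode)
RT/nF = 8.314*294/(4*96485) = 0.00633341 V
ln(4.5/0.94) = 1.56595
E = 0.00633341 * 1.56595 = 0.00992 V

0.00992 V


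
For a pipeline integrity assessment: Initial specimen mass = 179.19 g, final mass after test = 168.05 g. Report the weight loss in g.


Weight loss = initial − final
WL = 179.19 − 168.05 = 11.14 g

11.14 g


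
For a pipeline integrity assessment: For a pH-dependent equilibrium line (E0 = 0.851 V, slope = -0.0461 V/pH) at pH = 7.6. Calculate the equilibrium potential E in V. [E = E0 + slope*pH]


Apply the Pourbaix line equation: E = E0 + slope*pH
E = 0.851 + (-0.0461)*7.6 = 0.851 + (-0.35036) = 0.50064 V
Rounded to 3 decimal places: E = 0.501 V

0.501 V


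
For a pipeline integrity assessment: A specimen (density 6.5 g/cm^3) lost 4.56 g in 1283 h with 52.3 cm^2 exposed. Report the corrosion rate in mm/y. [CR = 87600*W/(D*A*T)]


Apply the mm/y weight-loss relation: CR = 87600 * W / (D * A * T)
Numerator: 87600 * 4.56 = 399456.0
Denominator: 6.5 * 52.3 * 1283 = 436155.85
CR = 399456.0 / 436155.85 = 0.915856 mm/y

0.915856 mm/y


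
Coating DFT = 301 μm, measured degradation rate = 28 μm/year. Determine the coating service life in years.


Service life = thickness / degradation rate
Life = 301 / 28 = 10.8 years

10.8 years


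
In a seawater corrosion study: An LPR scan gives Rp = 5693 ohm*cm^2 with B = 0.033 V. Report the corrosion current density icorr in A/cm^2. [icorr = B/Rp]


Apply the Stern-Geary relation: icorr = B / Rp
icorr = 0.033 / 5693 = 5.797×10^-6 A/cm^2

5.797×10^-6 A/cm^2


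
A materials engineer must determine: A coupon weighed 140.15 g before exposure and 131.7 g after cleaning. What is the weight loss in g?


Weight loss = initial − final
WL = 140.15 − 131.7 = 8.45 g

8.45 g


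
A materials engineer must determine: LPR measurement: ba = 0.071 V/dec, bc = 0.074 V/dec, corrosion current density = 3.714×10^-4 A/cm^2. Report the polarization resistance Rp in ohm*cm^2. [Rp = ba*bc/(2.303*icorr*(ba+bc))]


Apply the Stern-Geary equation: Rp = ba*bc / (2.303*icorr*(ba+bc))
ba*bc = 0.071*0.074 = 0.005254
ba+bc = 0.145; 2.303*icorr*(ba+bc) = 2.303*3.714×10^-4*0.145 = 1.2402346×10^-4
Rp = 0.005254 / 1.2402346×10^-4 = 42.4 ohm*cm^2

42.4 ohm*cm^2


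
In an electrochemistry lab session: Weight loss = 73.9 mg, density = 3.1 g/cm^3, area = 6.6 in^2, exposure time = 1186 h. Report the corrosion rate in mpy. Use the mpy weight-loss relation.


Apply the mpy weight-loss relation: CR = 534 * W / (D * A * T)
Numerator: 534 * 73.9 = 39462.6
Denominator: 3.1 * 6.6 * 1186 = 24265.56
CR = 39462.6 / 24265.56 = 1.62628 mpy

1.62628 mpy


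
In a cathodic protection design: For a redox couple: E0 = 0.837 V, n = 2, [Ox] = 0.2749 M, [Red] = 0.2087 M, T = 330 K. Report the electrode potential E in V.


Apply the Nernst equation: E = E0 + (RT/nF)*ln([Ox]/[Red])
Step 1: RT/nF = 8.314*330/(2*96485) = 0.01421786 V
Step 2: [Ox]/[Red] = 0.2749/0.2087 = 1.317202
Step 3: ln(1.317202) = 0.27551
Step 4: correction = 0.01421786 * 0.27551 = 0.004 V
E = 0.837 + 0.004 = 0.841 V

0.841 V


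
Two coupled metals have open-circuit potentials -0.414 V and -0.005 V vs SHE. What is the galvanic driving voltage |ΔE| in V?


Driving voltage is the absolute potential difference.
|ΔE| = |-0.414 − (-0.005)| = 0.409 V

0.409 V


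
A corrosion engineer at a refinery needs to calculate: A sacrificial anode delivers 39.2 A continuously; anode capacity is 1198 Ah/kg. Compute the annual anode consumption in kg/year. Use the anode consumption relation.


Annual consumption = current * hours per year / capacity
Rate = 39.2 * 8760 / 1198 = 286.6 kg/year

286.6 kg/year


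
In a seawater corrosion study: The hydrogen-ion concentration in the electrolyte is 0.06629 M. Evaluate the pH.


pH = −log10[H+]
pH = −log10(0.06629) = 1.18

1.18


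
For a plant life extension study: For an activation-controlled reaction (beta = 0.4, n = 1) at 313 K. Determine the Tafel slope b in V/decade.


Apply the Tafel slope relation: b = 2.303*R*T/(beta*n*F)
Numerator: 2.303 * 8.314 * 313 = 5993.06
Denominator: 0.4 * 1 * 96485 = 38594.0
b = 5993.06 / 38594.0 = 0.155 V/decade

0.155 V/decade


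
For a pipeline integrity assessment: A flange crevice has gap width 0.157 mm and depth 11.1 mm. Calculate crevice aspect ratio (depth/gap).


Aspect ratio = depth / gap
Ratio = 11.1 / 0.157 = 70.7

70.7


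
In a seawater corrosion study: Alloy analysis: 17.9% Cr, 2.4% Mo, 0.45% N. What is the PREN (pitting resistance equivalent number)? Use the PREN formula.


Apply the PREN formula: PREN = Cr + 3.3*Mo + 16*N
PREN = 17.9 + 3.3*2.4 + 16*0.45
PREN = 17.9 + 7.92 + 7.2 = 33.02

33.02


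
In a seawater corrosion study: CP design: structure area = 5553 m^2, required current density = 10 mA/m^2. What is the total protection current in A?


I = area * current density, then convert mA → A (÷1000)
I = 5553 * 10 / 1000 = 55.53 A

55.53 A


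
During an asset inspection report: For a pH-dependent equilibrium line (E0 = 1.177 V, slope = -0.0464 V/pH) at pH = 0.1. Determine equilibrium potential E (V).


Apply the Pourbaix line equation: E = E0 + slope*pH
E = 1.177 + (-0.0464)*0.1 = 1.177 + (-0.00464) = 1.17236 V
Rounded to 4 decimal places: E = 1.1724 V

1.1724 V


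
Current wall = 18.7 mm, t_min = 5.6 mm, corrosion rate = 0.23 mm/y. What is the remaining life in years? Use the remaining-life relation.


Apply the remaining-life relation: RL = (t_current − t_min) / CR
RL = (18.7 − 5.6) / 0.23 = 13.1 / 0.23 = 57.0 years

57.0 years


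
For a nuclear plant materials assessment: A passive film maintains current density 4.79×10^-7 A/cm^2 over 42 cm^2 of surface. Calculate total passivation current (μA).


I = i_pass * A, then convert A → μA (×10^6)
I = 4.79×10^-7 * 42 * 10^6 = 20.12 μA

20.12 μA


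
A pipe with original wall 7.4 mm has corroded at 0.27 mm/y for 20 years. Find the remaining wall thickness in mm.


Remaining wall = original − CR × time
t = 7.4 − 0.27*20 = 7.4 − 5.4 = 2.0 mm

2.0 mm


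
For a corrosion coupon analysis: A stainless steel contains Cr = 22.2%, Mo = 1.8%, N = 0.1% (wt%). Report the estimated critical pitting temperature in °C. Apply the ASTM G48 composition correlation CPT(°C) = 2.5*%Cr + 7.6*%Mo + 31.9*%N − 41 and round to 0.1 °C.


Apply the ASTM G48 empirical CPT estimate: CPT(°C) = 2.5*%Cr + 7.6*%Mo + 31.9*%N − 41
2.5*22.2 = 55.5; 7.6*1.8 = 13.68; 31.9*0.1 = 3.19
CPT = 55.5 + 13.68 + 3.19 − 41 = 31.37 °C
Rounded to 0.1 °C: CPT ≈ 31.4 °C

31.4 °C


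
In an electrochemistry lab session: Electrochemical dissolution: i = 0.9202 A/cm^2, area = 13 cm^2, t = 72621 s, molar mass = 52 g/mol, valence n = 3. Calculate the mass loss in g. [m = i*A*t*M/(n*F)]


Apply Faraday's law: m = i*A*t*M / (n*F)
Total charge passed Q = i*A*t = 0.9202*13*72621 = 868735.9746 C
m = Q*M/(n*F) = 868735.9746*52/(3*96485) = 156.067 g

156.067 g


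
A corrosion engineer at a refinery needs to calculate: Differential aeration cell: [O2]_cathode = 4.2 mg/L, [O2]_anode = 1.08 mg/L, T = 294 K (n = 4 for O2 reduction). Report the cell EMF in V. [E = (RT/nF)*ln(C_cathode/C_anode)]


Apply the Nernst concentration-cell relation: E = (RT/nF)*ln(C_cathode/C_anode)
RT/nF = 8.314*294/(4*96485) = 0.00633341 V
ln(4.2/1.08) = 1.35812
E = 0.00633341 * 1.35812 = 0.0086 V

0.0086 V


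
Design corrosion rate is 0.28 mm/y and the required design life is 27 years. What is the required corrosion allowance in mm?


Corrosion allowance = CR × design life
CA = 0.28 * 27 = 7.56 mm

7.56 mm


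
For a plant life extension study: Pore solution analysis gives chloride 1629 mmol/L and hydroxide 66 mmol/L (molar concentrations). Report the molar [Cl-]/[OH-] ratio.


Threshold parameter = [Cl-] / [OH-] (molar basis; both in mmol/L, so units cancel)
Ratio = 1629 / 66 = 24.68

24.68


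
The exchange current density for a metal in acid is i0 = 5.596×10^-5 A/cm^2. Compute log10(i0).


i0 = 5.596×10^-5 A/cm^2
log10(i0) = -4.252

-4.252


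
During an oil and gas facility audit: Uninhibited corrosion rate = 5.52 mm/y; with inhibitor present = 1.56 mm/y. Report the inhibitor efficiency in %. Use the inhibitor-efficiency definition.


Apply the inhibitor-efficiency definition: IE = (CR_blank − CR_inh)/CR_blank × 100
IE = (5.52 − 1.56) / 5.52 × 100
IE = 3.96 / 5.52 × 100 = 71.7 %

71.7 %


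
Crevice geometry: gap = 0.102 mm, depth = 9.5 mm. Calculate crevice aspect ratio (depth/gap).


Aspect ratio = depth / gap
Ratio = 9.5 / 0.102 = 93.1

93.1


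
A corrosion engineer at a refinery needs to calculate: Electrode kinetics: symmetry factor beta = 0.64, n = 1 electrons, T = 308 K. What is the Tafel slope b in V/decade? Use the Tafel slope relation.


Apply the Tafel slope relation: b = 2.303*R*T/(beta*n*F)
Numerator: 2.303 * 8.314 * 308 = 5897.32
Denominator: 0.64 * 1 * 96485 = 61750.4
b = 5897.32 / 61750.4 = 0.096 V/decade

0.096 V/decade


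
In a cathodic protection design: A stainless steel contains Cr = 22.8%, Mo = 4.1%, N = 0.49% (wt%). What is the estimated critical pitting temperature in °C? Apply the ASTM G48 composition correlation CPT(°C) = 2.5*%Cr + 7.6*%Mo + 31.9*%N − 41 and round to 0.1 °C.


Apply the ASTM G48 empirical CPT estimate: CPT(°C) = 2.5*%Cr + 7.6*%Mo + 31.9*%N − 41
2.5*22.8 = 57; 7.6*4.1 = 31.16; 31.9*0.49 = 15.631
CPT = 57 + 31.16 + 15.631 − 41 = 62.791 °C
Rounded to 0.1 °C: CPT ≈ 62.8 °C

62.8 °C


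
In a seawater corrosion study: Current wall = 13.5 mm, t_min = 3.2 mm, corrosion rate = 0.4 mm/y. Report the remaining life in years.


Apply the remaining-life relation: RL = (t_current − t_min) / CR
RL = (13.5 − 3.2) / 0.4 = 10.3 / 0.4 = 25.8 years

25.8 years


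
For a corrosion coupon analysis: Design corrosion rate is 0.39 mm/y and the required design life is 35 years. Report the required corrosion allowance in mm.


Corrosion allowance = CR × design life
CA = 0.39 * 35 = 13.65 mm

13.65 mm


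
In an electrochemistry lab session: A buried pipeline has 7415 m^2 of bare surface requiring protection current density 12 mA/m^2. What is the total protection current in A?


I = area * current density, then convert mA → A (÷1000)
I = 7415 * 12 / 1000 = 88.98 A

88.98 A


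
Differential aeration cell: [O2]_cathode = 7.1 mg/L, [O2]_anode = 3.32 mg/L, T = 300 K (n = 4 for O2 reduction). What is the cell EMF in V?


Apply the Nernst concentration-cell relation: E = (RT/nF)*ln(C_cathode/C_anode)
RT/nF = 8.314*300/(4*96485) = 0.00646266 V
ln(7.1/3.32) = 0.76013
E = 0.00646266 * 0.76013 = 0.00491 V

0.00491 V


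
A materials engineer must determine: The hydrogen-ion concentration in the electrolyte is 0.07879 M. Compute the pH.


pH = −log10[H+]
pH = −log10(0.07879) = 1.1

1.1


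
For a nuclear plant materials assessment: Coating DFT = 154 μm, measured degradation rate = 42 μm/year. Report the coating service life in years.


Service life = thickness / degradation rate
Life = 154 / 42 = 3.7 years

3.7 years


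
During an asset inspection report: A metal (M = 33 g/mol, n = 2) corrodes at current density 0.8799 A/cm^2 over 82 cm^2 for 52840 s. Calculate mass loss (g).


Apply Faraday's law: m = i*A*t*M / (n*F)
Total charge passed Q = i*A*t = 0.8799*82*52840 = 3812501.112 C
m = Q*M/(n*F) = 3812501.112*33/(2*96485) = 651.98 g

651.98 g


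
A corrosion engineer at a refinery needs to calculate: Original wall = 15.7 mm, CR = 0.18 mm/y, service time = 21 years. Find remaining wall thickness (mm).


Remaining wall = original − CR × time
t = 15.7 − 0.18*21 = 15.7 − 3.78 = 11.92 mm

11.92 mm


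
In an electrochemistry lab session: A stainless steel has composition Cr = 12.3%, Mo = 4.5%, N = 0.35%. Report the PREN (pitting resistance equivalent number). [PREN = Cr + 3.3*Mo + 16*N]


Apply the PREN formula: PREN = Cr + 3.3*Mo + 16*N
PREN = 12.3 + 3.3*4.5 + 16*0.35
PREN = 12.3 + 14.85 + 5.6 = 32.75

32.75


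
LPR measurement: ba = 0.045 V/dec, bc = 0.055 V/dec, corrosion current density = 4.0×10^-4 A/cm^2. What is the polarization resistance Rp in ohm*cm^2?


Apply the Stern-Geary equation: Rp = ba*bc / (2.303*icorr*(ba+bc))
ba*bc = 0.045*0.055 = 0.002475
ba+bc = 0.1; 2.303*icorr*(ba+bc) = 2.303*4.0×10^-4*0.1 = 9.212×10^-5
Rp = 0.002475 / 9.212×10^-5 = 26.87 ohm*cm^2

26.87 ohm*cm^2


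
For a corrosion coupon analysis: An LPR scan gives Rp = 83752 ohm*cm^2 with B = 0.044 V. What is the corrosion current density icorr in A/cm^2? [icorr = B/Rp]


Apply the Stern-Geary relation: icorr = B / Rp
icorr = 0.044 / 83752 = 5.254×10^-7 A/cm^2

5.254×10^-7 A/cm^2


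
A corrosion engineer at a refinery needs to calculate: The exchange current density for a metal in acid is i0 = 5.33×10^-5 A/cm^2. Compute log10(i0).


i0 = 5.33×10^-5 A/cm^2
log10(i0) = -4.273

-4.273


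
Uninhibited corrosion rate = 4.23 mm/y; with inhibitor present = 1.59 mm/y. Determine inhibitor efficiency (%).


Apply the inhibitor-efficiency definition: IE = (CR_blank − CR_inh)/CR_blank × 100
IE = (4.23 − 1.59) / 4.23 × 100
IE = 2.64 / 4.23 × 100 = 62.4 %

62.4 %


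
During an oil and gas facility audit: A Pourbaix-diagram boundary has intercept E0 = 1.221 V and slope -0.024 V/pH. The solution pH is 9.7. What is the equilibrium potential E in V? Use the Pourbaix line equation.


Apply the Pourbaix line equation: E = E0 + slope*pH
E = 1.221 + (-0.024)*9.7 = 1.221 + (-0.2328) = 0.9882 V
Rounded to 3 decimal places: E = 0.988 V

0.988 V


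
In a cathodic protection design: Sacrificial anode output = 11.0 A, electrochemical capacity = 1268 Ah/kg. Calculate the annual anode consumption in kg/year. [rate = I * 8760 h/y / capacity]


Annual consumption = current * hours per year / capacity
Rate = 11.0 * 8760 / 1268 = 76.0 kg/year

76.0 kg/year


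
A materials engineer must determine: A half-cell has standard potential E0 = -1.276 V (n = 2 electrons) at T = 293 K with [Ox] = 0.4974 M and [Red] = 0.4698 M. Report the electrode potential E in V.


Apply the Nernst equation: E = E0 + (RT/nF)*ln([Ox]/[Red])
Step 1: RT/nF = 8.314*293/(2*96485) = 0.01262373 V
Step 2: [Ox]/[Red] = 0.4974/0.4698 = 1.058748
Step 3: ln(1.058748) = 0.057087
Step 4: correction = 0.01262373 * 0.057087 = 0.0007 V
E = -1.276 + 0.0007 = -1.2753 V

-1.2753 V


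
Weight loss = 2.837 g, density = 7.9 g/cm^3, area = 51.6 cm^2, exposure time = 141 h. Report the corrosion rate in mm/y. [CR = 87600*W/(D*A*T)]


Apply the mm/y weight-loss relation: CR = 87600 * W / (D * A * T)
Numerator: 87600 * 2.837 = 248521.2
Denominator: 7.9 * 51.6 * 141 = 57477.24
CR = 248521.2 / 57477.24 = 4.32382 mm/y

4.32382 mm/y


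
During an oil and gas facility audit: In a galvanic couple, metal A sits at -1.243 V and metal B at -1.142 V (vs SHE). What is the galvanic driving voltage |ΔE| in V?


Driving voltage is the absolute potential difference.
|ΔE| = |-1.243 − (-1.142)| = 0.101 V

0.101 V


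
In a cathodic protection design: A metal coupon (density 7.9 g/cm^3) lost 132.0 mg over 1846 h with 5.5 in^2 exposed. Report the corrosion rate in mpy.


Apply the mpy weight-loss relation: CR = 534 * W / (D * A * T)
Numerator: 534 * 132.0 = 70488.0
Denominator: 7.9 * 5.5 * 1846 = 80208.7
CR = 70488.0 / 80208.7 = 0.879 mpy

0.879 mpy


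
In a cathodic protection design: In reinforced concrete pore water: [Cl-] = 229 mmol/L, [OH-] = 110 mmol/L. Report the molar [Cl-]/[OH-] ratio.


Threshold parameter = [Cl-] / [OH-] (molar basis; both in mmol/L, so units cancel)
Ratio = 229 / 110 = 2.08

2.08


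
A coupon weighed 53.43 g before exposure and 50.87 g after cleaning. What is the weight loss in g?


Weight loss = initial − final
WL = 53.43 − 50.87 = 2.56 g

2.56 g


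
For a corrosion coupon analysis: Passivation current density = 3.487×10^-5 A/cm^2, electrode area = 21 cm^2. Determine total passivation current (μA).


I = i_pass * A, then convert A → μA (×10^6)
I = 3.487×10^-5 * 21 * 10^6 = 732.27 μA

732.27 μA


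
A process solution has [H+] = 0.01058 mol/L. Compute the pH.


pH = −log10[H+]
pH = −log10(0.01058) = 1.98

1.98


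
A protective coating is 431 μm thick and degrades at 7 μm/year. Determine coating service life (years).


Service life = thickness / degradation rate
Life = 431 / 7 = 61.6 years

61.6 years


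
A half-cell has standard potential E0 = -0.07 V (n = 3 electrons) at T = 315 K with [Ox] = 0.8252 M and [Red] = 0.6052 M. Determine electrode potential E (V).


Apply the Nernst equation: E = E0 + (RT/nF)*ln([Ox]/[Red])
Step 1: RT/nF = 8.314*315/(3*96485) = 0.00904773 V
Step 2: [Ox]/[Red] = 0.8252/0.6052 = 1.363516
Step 3: ln(1.363516) = 0.310067
Step 4: correction = 0.00904773 * 0.310067 = 0.003 V
E = -0.07 + 0.003 = -0.067 V

-0.067 V


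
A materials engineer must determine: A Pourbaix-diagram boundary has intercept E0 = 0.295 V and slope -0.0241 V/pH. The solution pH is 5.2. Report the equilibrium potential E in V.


Apply the Pourbaix line equation: E = E0 + slope*pH
E = 0.295 + (-0.0241)*5.2 = 0.295 + (-0.12532) = 0.16968 V
Rounded to 3 decimal places: E = 0.170 V

0.170 V


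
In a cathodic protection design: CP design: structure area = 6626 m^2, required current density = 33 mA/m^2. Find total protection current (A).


I = area * current density, then convert mA → A (÷1000)
I = 6626 * 33 / 1000 = 218.66 A

218.66 A


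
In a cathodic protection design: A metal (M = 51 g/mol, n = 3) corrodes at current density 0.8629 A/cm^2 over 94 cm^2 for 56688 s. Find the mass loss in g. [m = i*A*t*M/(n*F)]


Apply Faraday's law: m = i*A*t*M / (n*F)
Total charge passed Q = i*A*t = 0.8629*94*56688 = 4598111.0688 C
m = Q*M/(n*F) = 4598111.0688*51/(3*96485) = 810.156 g

810.156 g


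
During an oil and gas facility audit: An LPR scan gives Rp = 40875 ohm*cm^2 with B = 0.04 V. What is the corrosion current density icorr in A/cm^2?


Apply the Stern-Geary relation: icorr = B / Rp
icorr = 0.04 / 40875 = 9.786×10^-7 A/cm^2

9.786×10^-7 A/cm^2


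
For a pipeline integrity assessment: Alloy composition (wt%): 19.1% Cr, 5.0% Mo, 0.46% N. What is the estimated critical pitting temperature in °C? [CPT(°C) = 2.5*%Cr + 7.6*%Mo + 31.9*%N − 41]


Apply the ASTM G48 empirical CPT estimate: CPT(°C) = 2.5*%Cr + 7.6*%Mo + 31.9*%N − 41
2.5*19.1 = 47.75; 7.6*5.0 = 38; 31.9*0.46 = 14.674
CPT = 47.75 + 38 + 14.674 − 41 = 59.424 °C
Rounded to 0.1 °C: CPT ≈ 59.4 °C

59.4 °C


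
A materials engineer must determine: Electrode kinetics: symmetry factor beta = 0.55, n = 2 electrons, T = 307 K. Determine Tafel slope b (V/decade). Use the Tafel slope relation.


Apply the Tafel slope relation: b = 2.303*R*T/(beta*n*F)
Numerator: 2.303 * 8.314 * 307 = 5878.17
Denominator: 0.55 * 2 * 96485 = 106133.5
b = 5878.17 / 106133.5 = 0.055 V/decade

0.055 V/decade


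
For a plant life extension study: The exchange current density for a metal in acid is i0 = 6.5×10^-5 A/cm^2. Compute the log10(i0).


i0 = 6.5×10^-5 A/cm^2
log10(i0) = -4.187

-4.187


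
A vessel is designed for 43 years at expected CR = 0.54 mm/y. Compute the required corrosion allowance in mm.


Corrosion allowance = CR × design life
CA = 0.54 * 43 = 23.22 mm

23.22 mm


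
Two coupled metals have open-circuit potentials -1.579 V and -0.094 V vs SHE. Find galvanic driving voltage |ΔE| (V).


Driving voltage is the absolute potential difference.
|ΔE| = |-1.579 − (-0.094)| = 1.485 V

1.485 V


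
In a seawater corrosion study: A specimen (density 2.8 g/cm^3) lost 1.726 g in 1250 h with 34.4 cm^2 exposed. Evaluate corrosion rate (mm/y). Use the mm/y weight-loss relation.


Apply the mm/y weight-loss relation: CR = 87600 * W / (D * A * T)
Numerator: 87600 * 1.726 = 151197.6
Denominator: 2.8 * 34.4 * 1250 = 120400.0
CR = 151197.6 / 120400.0 = 1.25579 mm/y

1.25579 mm/y
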